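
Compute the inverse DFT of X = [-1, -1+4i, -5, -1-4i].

x[n] = (1/4) Σ(k=0 to 3) X[k] · e^(2πikn/4)

Computing each x[n]:
x[0] = -2
x[1] = -1
x[2] = -1
x[3] = 3

x = [-2, -1, -1, 3]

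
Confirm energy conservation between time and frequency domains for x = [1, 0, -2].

Time domain:
Σ|x[n]|² = |1|² + |0|² + |-2|² = 5.0000

Frequency domain:
(1/3)Σ|X[k]|² = (1/3)(|-1|² + |2.0000-1.7321i|² + |2.0000+1.7321i|²) = (1/3)·15.0000 = 5.0000

Both sides agree, confirming Parseval's theorem.

Σ|x[n]|² = (1/N)Σ|X[k]|² = 5.0000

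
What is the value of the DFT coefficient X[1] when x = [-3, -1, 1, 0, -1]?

X[1] = Σ(n=0 to 4) x[n] · ω_5^(1n) where ω_5 = e^(-2πi/5)
= (-3)·ω_5^0 + (-1)·ω_5^1 + (1)·ω_5^2 + (0)·ω_5^3 + (-1)·ω_5^4

X[1] = -4.4271-0.5878i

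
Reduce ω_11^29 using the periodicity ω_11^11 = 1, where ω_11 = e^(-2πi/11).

Since ω_11^11 = 1, powers reduce modulo 11.
29 mod 11 = 7
So ω_11^29 = ω_11^7 = e^(-2πi·7/11)

ω_11^29 = ω_11^7 = -0.6549+0.7557i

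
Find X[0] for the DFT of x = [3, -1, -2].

X[0] = Σ(n=0 to 2) x[n] · ω_3^0 = Σ x[n]
= (3) + (-1) + (-2)

X[0] = 0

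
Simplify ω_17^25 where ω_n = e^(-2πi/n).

Since ω_17^17 = 1, powers reduce modulo 17.
25 mod 17 = 8
So ω_17^25 = ω_17^8 = e^(-2πi·8/17)

ω_17^25 = ω_17^8 = -0.9830-0.1837i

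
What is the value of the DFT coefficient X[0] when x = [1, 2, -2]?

X[0] = Σ(n=0 to 2) x[n] · ω_3^0 = Σ x[n]
= (1) + (2) + (-2)

X[0] = 1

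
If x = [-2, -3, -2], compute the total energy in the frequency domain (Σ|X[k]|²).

Parseval: Σ|x[n]|² = (1/N)Σ|X[k]|², so Σ|X[k]|² = N·Σ|x[n]|² = 3·17.0000

Σ|X[k]|² = N·Σ|x[n]|² = 3·17.0000 = 51.0000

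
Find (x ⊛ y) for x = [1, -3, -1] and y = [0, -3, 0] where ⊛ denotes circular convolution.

(x ⊛ y)[n] = Σ(m=0 to 2) x[m] · y[(n-m) mod 3]

Computing each output sample:
(x ⊛ y)[0] = 3
(x ⊛ y)[1] = -3
(x ⊛ y)[2] = 9

x ⊛ y = [3, -3, 9]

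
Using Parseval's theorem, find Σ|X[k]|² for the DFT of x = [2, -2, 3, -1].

Parseval: Σ|x[n]|² = (1/N)Σ|X[k]|², so Σ|X[k]|² = N·Σ|x[n]|² = 4·18.0000

Σ|X[k]|² = N·Σ|x[n]|² = 4·18.0000 = 72.0000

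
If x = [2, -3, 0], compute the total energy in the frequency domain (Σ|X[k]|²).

Parseval: Σ|x[n]|² = (1/N)Σ|X[k]|², so Σ|X[k]|² = N·Σ|x[n]|² = 3·13.0000

Σ|X[k]|² = N·Σ|x[n]|² = 3·13.0000 = 39.0000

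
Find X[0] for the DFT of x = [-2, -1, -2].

X[0] = Σ(n=0 to 2) x[n] · ω_3^0 = Σ x[n]
= (-2) + (-1) + (-2)

X[0] = -5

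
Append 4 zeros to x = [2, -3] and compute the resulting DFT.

Original 2-point DFT: [-1, 5]
Zero-padded 6-point DFT provides frequency interpolation.

DFT_6([x, 0, ...]) = [-1, 0.5000+2.5981i, 3.5000+2.5981i, 5, 3.5000-2.5981i, 0.5000-2.5981i]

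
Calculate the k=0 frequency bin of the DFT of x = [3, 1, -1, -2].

X[0] = Σ(n=0 to 3) x[n] · ω_4^0 = Σ x[n]
= (3) + (1) + (-1) + (-2)

X[0] = 1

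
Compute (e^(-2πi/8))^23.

Since ω_8^8 = 1, powers reduce modulo 8.
23 mod 8 = 7
So ω_8^23 = ω_8^7 = e^(-2πi·7/8)

ω_8^23 = ω_8^7 = 0.7071+0.7071i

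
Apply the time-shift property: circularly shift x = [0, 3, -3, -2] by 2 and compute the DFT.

Time shift by 2: X_shifted[k] = ω_4^(2k) · X[k]
Shifted x = [-3, -2, 0, 3]

DFT(x[n-2]) = [-2, -3+5i, -4, -3-5i]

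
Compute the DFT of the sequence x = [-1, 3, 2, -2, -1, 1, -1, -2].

X[k] = Σ(n=0 to 7) x[n] · ω_8^(nk)
where ω_8 = e^(-2πi/8)

Computing each X[k]:
X[0] = -1
X[1] = 1.4142-4.4142i
X[2] = -3-8i
X[3] = -1.4142+1.5858i
X[4] = -1
X[5] = -1.4142-1.5858i
X[6] = -3+8i
X[7] = 1.4142+4.4142i

X = [-1, 1.4142-4.4142i, -3-8i, -1.4142+1.5858i, -1, -1.4142-1.5858i, -3+8i, 1.4142+4.4142i]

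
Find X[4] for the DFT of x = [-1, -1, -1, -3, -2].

X[4] = Σ(n=0 to 4) x[n] · ω_5^(4n) where ω_5 = e^(-2πi/5)
= (-1)·ω_5^0 + (-1)·ω_5^4 + (-1)·ω_5^8 + (-3)·ω_5^12 + (-2)·ω_5^16

X[4] = 1.3090+2.1266i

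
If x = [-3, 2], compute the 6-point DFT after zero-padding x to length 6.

Original 2-point DFT: [-1, -5]
Zero-padded 6-point DFT provides frequency interpolation.

DFT_6([x, 0, ...]) = [-1, -2.0000-1.7321i, -4.0000-1.7321i, -5, -4.0000+1.7321i, -2.0000+1.7321i]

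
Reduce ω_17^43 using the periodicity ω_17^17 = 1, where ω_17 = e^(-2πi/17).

Since ω_17^17 = 1, powers reduce modulo 17.
43 mod 17 = 9
So ω_17^43 = ω_17^9 = e^(-2πi·9/17)

ω_17^43 = ω_17^9 = -0.9830+0.1837i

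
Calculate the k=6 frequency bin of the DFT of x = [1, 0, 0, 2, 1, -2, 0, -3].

X[6] = Σ(n=0 to 7) x[n] · ω_8^(6n) where ω_8 = e^(-2πi/8)
= (1)·ω_8^0 + (0)·ω_8^6 + (0)·ω_8^12 + (2)·ω_8^18 + (1)·ω_8^24 + (-2)·ω_8^30 + (0)·ω_8^36 + (-3)·ω_8^42

X[6] = 2-1i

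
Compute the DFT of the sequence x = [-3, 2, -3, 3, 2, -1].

X[k] = Σ(n=0 to 5) x[n] · ω_6^(nk)
where ω_6 = e^(-2πi/6)

Computing each X[k]:
X[0] = 0
X[1] = -5.0000+1.7321i
X[2] = -6.9282i
X[3] = -8
X[4] = 6.9282i
X[5] = -5.0000-1.7321i

X = [0, -5.0000+1.7321i, -6.9282i, -8, 6.9282i, -5.0000-1.7321i]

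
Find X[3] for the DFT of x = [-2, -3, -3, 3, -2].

X[3] = Σ(n=0 to 4) x[n] · ω_5^(3n) where ω_5 = e^(-2πi/5)
= (-2)·ω_5^0 + (-3)·ω_5^3 + (-3)·ω_5^6 + (3)·ω_5^9 + (-2)·ω_5^12

X[3] = 2.0451+5.1186i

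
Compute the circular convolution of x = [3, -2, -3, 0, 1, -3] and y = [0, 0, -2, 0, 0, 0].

(x ⊛ y)[n] = Σ(m=0 to 5) x[m] · y[(n-m) mod 6]

Computing each output sample:
(x ⊛ y)[0] = -2
(x ⊛ y)[1] = 6
(x ⊛ y)[2] = -6
(x ⊛ y)[3] = 4
(x ⊛ y)[4] = 6
(x ⊛ y)[5] = 0

x ⊛ y = [-2, 6, -6, 4, 6, 0]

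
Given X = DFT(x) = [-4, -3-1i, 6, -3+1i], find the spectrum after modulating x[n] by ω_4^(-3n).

Modulation property: DFT(ω_4^(-3n)·x[n]) = X[(k-3) mod 4], so circularly shift X by 3 positions.

X[k-3] = [-3-1i, 6, -3+1i, -4]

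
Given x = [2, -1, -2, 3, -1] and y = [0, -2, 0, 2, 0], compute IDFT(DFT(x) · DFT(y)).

(x ⊛ y)[n] = Σ(m=0 to 4) x[m] · y[(n-m) mod 5]

Computing each output sample:
(x ⊛ y)[0] = -2
(x ⊛ y)[1] = 2
(x ⊛ y)[2] = 0
(x ⊛ y)[3] = 8
(x ⊛ y)[4] = -8

x ⊛ y = [-2, 2, 0, 8, -8]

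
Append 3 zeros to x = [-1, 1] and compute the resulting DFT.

Original 2-point DFT: [0, -2]
Zero-padded 5-point DFT provides frequency interpolation.

DFT_5([x, 0, ...]) = [0, -0.6910-0.9511i, -1.8090-0.5878i, -1.8090+0.5878i, -0.6910+0.9511i]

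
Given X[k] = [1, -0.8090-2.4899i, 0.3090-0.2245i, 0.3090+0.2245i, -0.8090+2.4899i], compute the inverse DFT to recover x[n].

x[n] = (1/5) Σ(k=0 to 4) X[k] · e^(2πikn/5)

Computing each x[n]:
x[0] = 0
x[1] = 1
x[2] = 1
x[3] = 0
x[4] = -1

x = [0, 1, 1, 0, -1]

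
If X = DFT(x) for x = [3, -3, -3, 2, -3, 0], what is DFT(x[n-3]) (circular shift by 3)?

Time shift by 3: X_shifted[k] = ω_6^(3k) · X[k]
Shifted x = [2, -3, 0, 3, -3, -3]

DFT(x[n-3]) = [-4, -2.5000-2.5981i, 9.5000+2.5981i, 2, 9.5000-2.5981i, -2.5000+2.5981i]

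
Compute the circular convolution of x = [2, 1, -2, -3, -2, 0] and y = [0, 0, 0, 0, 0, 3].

(x ⊛ y)[n] = Σ(m=0 to 5) x[m] · y[(n-m) mod 6]

Computing each output sample:
(x ⊛ y)[0] = 3
(x ⊛ y)[1] = -6
(x ⊛ y)[2] = -9
(x ⊛ y)[3] = -6
(x ⊛ y)[4] = 0
(x ⊛ y)[5] = 6

x ⊛ y = [3, -6, -9, -6, 0, 6]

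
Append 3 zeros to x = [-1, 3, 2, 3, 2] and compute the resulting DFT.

Original 5-point DFT: [9, -3.5000-0.3633i, -3.5000-1.5388i, -3.5000+1.5388i, -3.5000+0.3633i]
Zero-padded 8-point DFT provides frequency interpolation.

DFT_8([x, 0, ...]) = [9, -3.0000-6.2426i, -1, -3.0000-2.2426i, -3, -3.0000+2.2426i, -1, -3.0000+6.2426i]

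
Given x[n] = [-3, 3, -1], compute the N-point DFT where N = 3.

X[k] = Σ(n=0 to 2) x[n] · ω_3^(nk)
where ω_3 = e^(-2πi/3)

Computing each X[k]:
X[0] = -1
X[1] = -4.0000-3.4641i
X[2] = -4.0000+3.4641i

X = [-1, -4.0000-3.4641i, -4.0000+3.4641i]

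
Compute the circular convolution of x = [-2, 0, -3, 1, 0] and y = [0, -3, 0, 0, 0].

(x ⊛ y)[n] = Σ(m=0 to 4) x[m] · y[(n-m) mod 5]

Computing each output sample:
(x ⊛ y)[0] = 0
(x ⊛ y)[1] = 6
(x ⊛ y)[2] = 0
(x ⊛ y)[3] = 9
(x ⊛ y)[4] = -3

x ⊛ y = [0, 6, 0, 9, -3]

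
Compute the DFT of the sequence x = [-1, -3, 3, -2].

X[k] = Σ(n=0 to 3) x[n] · ω_4^(nk)
where ω_4 = e^(-2πi/4)

Computing each X[k]:
X[0] = -3
X[1] = -4+1i
X[2] = 7
X[3] = -4-1i

X = [-3, -4+1i, 7, -4-1i]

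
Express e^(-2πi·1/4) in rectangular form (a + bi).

ω_4^1 = e^(-2πi·1/4)
= cos(-2π·1/4) + i·sin(-2π·1/4)
= cos(-2π/4) + i·sin(-2π/4)

ω_4^1 = cos(-2π/4) + i·sin(-2π/4) = -1i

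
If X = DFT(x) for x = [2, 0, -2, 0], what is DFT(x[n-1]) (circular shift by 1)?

Time shift by 1: X_shifted[k] = ω_4^(1k) · X[k]
Shifted x = [0, 2, 0, -2]

DFT(x[n-1]) = [0, -4i, 0, 4i]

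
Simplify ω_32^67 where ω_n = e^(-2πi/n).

Since ω_32^32 = 1, powers reduce modulo 32.
67 mod 32 = 3
So ω_32^67 = ω_32^3 = e^(-2πi·3/32)

ω_32^67 = ω_32^3 = 0.8315-0.5556i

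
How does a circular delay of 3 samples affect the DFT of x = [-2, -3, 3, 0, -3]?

Time shift by 3: X_shifted[k] = ω_5^(3k) · X[k]
Shifted x = [3, 0, -3, -2, -3]

DFT(x[n-3]) = [-5, 6.1180-2.2654i, 3.8820-2.7144i, 3.8820+2.7144i, 6.1180+2.2654i]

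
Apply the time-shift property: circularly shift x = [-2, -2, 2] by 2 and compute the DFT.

Time shift by 2: X_shifted[k] = ω_3^(2k) · X[k]
Shifted x = [-2, 2, -2]

DFT(x[n-2]) = [-2, -2.0000-3.4641i, -2.0000+3.4641i]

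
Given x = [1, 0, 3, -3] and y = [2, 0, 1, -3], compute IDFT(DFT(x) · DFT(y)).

(x ⊛ y)[n] = Σ(m=0 to 3) x[m] · y[(n-m) mod 4]

Computing each output sample:
(x ⊛ y)[0] = 5
(x ⊛ y)[1] = -12
(x ⊛ y)[2] = 16
(x ⊛ y)[3] = -9

x ⊛ y = [5, -12, 16, -9]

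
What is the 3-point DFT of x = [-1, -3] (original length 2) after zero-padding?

Original 2-point DFT: [-4, 2]
Zero-padded 3-point DFT provides frequency interpolation.

DFT_3([x, 0, ...]) = [-4, 0.5000+2.5981i, 0.5000-2.5981i]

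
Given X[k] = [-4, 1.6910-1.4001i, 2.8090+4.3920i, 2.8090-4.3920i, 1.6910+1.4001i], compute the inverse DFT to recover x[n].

x[n] = (1/5) Σ(k=0 to 4) X[k] · e^(2πikn/5)

Computing each x[n]:
x[0] = 1
x[1] = -2
x[2] = 1
x[3] = -3
x[4] = -1

x = [1, -2, 1, -3, -1]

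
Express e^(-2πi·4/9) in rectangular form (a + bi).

ω_9^4 = e^(-2πi·4/9)
= cos(-2π·4/9) + i·sin(-2π·4/9)
= cos(-8π/9) + i·sin(-8π/9)

ω_9^4 = cos(-8π/9) + i·sin(-8π/9) = -0.9397-0.3420i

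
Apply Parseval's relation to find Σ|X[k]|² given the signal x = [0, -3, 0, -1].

Parseval: Σ|x[n]|² = (1/N)Σ|X[k]|², so Σ|X[k]|² = N·Σ|x[n]|² = 4·10.0000

Σ|X[k]|² = N·Σ|x[n]|² = 4·10.0000 = 40.0000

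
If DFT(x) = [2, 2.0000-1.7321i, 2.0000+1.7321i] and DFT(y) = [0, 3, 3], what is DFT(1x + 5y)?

By linearity: DFT(1x + 5y) = 1·DFT(x) + 5·DFT(y)
= 1·[2, 2.0000-1.7321i, 2.0000+1.7321i] + 5·[0, 3, 3]

Computing element-wise:
Z[0] = 1·(2) + 5·(0) = 2
Z[1] = 1·(2.0000-1.7321i) + 5·(3) = 17.0000-1.7321i
Z[2] = 1·(2.0000+1.7321i) + 5·(3) = 17.0000+1.7321i

DFT(1x + 5y) = 1·X + 5·Y = [2, 17.0000-1.7321i, 17.0000+1.7321i]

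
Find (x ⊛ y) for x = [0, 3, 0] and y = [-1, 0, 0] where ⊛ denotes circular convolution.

(x ⊛ y)[n] = Σ(m=0 to 2) x[m] · y[(n-m) mod 3]

Computing each output sample:
(x ⊛ y)[0] = 0
(x ⊛ y)[1] = -3
(x ⊛ y)[2] = 0

x ⊛ y = [0, -3, 0]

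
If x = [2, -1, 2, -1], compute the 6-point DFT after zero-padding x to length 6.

Original 4-point DFT: [2, 0, 6, 0]
Zero-padded 6-point DFT provides frequency interpolation.

DFT_6([x, 0, ...]) = [2, 1.5000-0.8660i, 0.5000+2.5981i, 6, 0.5000-2.5981i, 1.5000+0.8660i]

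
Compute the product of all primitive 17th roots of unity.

The primitive 17th roots of unity are ω_17^k for k coprime to 17: k ∈ {1, 2, 3, 4, 5, 6, 7, 8, 9, 10, 11, 12, 13, 14, 15, 16}
Their product equals the constant term of the cyclotomic polynomial Φ_17(x) up to sign.
For n ≥ 3, the product of all primitive nth roots of unity is 1. (For n=1 it is 1; for n=2 it is -1.)

1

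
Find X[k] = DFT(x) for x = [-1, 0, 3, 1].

X[k] = Σ(n=0 to 3) x[n] · ω_4^(nk)
where ω_4 = e^(-2πi/4)

Computing each X[k]:
X[0] = 3
X[1] = -4+1i
X[2] = 1
X[3] = -4-1i

X = [3, -4+1i, 1, -4-1i]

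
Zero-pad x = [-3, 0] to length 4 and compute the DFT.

Original 2-point DFT: [-3, -3]
Zero-padded 4-point DFT provides frequency interpolation.

DFT_4([x, 0, ...]) = [-3, -3, -3, -3]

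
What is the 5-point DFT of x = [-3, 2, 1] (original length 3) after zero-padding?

Original 3-point DFT: [0, -4.5000-0.8660i, -4.5000+0.8660i]
Zero-padded 5-point DFT provides frequency interpolation.

DFT_5([x, 0, ...]) = [0, -3.1910-2.4899i, -4.3090-0.2245i, -4.3090+0.2245i, -3.1910+2.4899i]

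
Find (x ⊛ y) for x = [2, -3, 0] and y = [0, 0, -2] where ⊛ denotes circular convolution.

(x ⊛ y)[n] = Σ(m=0 to 2) x[m] · y[(n-m) mod 3]

Computing each output sample:
(x ⊛ y)[0] = 6
(x ⊛ y)[1] = 0
(x ⊛ y)[2] = -4

x ⊛ y = [6, 0, -4]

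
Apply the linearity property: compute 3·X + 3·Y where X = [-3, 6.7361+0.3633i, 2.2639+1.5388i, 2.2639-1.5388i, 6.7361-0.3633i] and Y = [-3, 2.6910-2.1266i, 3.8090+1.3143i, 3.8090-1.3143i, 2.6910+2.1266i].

By linearity: DFT(3x + 3y) = 3·DFT(x) + 3·DFT(y)
= 3·[-3, 6.7361+0.3633i, 2.2639+1.5388i, 2.2639-1.5388i, 6.7361-0.3633i] + 3·[-3, 2.6910-2.1266i, 3.8090+1.3143i, 3.8090-1.3143i, 2.6910+2.1266i]

Computing element-wise:
Z[0] = 3·(-3) + 3·(-3) = -18
Z[1] = 3·(6.7361+0.3633i) + 3·(2.6910-2.1266i) = 28.2813-5.2899i
Z[2] = 3·(2.2639+1.5388i) + 3·(3.8090+1.3143i) = 18.2187+8.5593i
Z[3] = 3·(2.2639-1.5388i) + 3·(3.8090-1.3143i) = 18.2187-8.5593i
Z[4] = 3·(6.7361-0.3633i) + 3·(2.6910+2.1266i) = 28.2813+5.2899i

DFT(3x + 3y) = 3·X + 3·Y = [-18, 28.2813-5.2899i, 18.2187+8.5593i, 18.2187-8.5593i, 28.2813+5.2899i]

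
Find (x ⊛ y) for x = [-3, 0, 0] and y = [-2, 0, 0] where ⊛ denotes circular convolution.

(x ⊛ y)[n] = Σ(m=0 to 2) x[m] · y[(n-m) mod 3]

Computing each output sample:
(x ⊛ y)[0] = 6
(x ⊛ y)[1] = 0
(x ⊛ y)[2] = 0

x ⊛ y = [6, 0, 0]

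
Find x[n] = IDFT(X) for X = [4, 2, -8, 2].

x[n] = (1/4) Σ(k=0 to 3) X[k] · e^(2πikn/4)

Computing each x[n]:
x[0] = 0
x[1] = 3
x[2] = -2
x[3] = 3

x = [0, 3, -2, 3]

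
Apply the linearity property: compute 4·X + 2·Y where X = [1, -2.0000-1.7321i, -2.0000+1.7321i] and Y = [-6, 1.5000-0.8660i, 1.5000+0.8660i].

By linearity: DFT(4x + 2y) = 4·DFT(x) + 2·DFT(y)
= 4·[1, -2.0000-1.7321i, -2.0000+1.7321i] + 2·[-6, 1.5000-0.8660i, 1.5000+0.8660i]

Computing element-wise:
Z[0] = 4·(1) + 2·(-6) = -8
Z[1] = 4·(-2.0000-1.7321i) + 2·(1.5000-0.8660i) = -5.0000-8.6604i
Z[2] = 4·(-2.0000+1.7321i) + 2·(1.5000+0.8660i) = -5.0000+8.6604i

DFT(4x + 2y) = 4·X + 2·Y = [-8, -5.0000-8.6604i, -5.0000+8.6604i]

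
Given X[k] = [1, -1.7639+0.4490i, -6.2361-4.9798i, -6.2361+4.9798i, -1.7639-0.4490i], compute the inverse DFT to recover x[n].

x[n] = (1/5) Σ(k=0 to 4) X[k] · e^(2πikn/5)

Computing each x[n]:
x[0] = -3
x[1] = 3
x[2] = -2
x[3] = 2
x[4] = 1

x = [-3, 3, -2, 2, 1]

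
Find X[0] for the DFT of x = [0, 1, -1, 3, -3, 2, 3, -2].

X[0] = Σ(n=0 to 7) x[n] · ω_8^0 = Σ x[n]
= (0) + (1) + (-1) + (3) + (-3) + (2) + (3) + (-2)

X[0] = 3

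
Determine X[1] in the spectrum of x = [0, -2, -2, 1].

X[1] = Σ(n=0 to 3) x[n] · ω_4^(1n) where ω_4 = e^(-2πi/4)
= (0)·ω_4^0 + (-2)·ω_4^1 + (-2)·ω_4^2 + (1)·ω_4^3

X[1] = 2+3i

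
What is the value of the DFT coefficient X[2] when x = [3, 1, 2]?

X[2] = Σ(n=0 to 2) x[n] · ω_3^(2n) where ω_3 = e^(-2πi/3)
= (3)·ω_3^0 + (1)·ω_3^2 + (2)·ω_3^4

X[2] = 1.5000-0.8660i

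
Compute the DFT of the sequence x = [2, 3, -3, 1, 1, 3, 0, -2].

X[k] = Σ(n=0 to 7) x[n] · ω_8^(nk)
where ω_8 = e^(-2πi/8)

Computing each X[k]:
X[0] = 5
X[1] = -1.1213+0.8787i
X[2] = 6-7i
X[3] = 3.1213-5.1213i
X[4] = -5
X[5] = 3.1213+5.1213i
X[6] = 6+7i
X[7] = -1.1213-0.8787i

X = [5, -1.1213+0.8787i, 6-7i, 3.1213-5.1213i, -5, 3.1213+5.1213i, 6+7i, -1.1213-0.8787i]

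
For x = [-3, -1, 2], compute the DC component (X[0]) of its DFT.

X[0] = Σ(n=0 to 2) x[n] · ω_3^0 = Σ x[n]
= (-3) + (-1) + (2)

X[0] = -2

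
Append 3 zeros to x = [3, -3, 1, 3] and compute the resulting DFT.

Original 4-point DFT: [4, 2+6i, 4, 2-6i]
Zero-padded 7-point DFT provides frequency interpolation.

DFT_7([x, 0, ...]) = [4, -1.7959+0.0689i, 4.6371+5.7042i, 5.6588-0.8413i, 5.6588+0.8413i, 4.6371-5.7042i, -1.7959-0.0689i]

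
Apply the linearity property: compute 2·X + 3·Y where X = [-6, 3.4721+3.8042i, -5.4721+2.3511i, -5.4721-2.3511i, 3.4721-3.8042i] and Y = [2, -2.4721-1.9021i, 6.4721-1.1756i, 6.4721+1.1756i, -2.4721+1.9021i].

By linearity: DFT(2x + 3y) = 2·DFT(x) + 3·DFT(y)
= 2·[-6, 3.4721+3.8042i, -5.4721+2.3511i, -5.4721-2.3511i, 3.4721-3.8042i] + 3·[2, -2.4721-1.9021i, 6.4721-1.1756i, 6.4721+1.1756i, -2.4721+1.9021i]

Computing element-wise:
Z[0] = 2·(-6) + 3·(2) = -6
Z[1] = 2·(3.4721+3.8042i) + 3·(-2.4721-1.9021i) = -0.4721+1.9021i
Z[2] = 2·(-5.4721+2.3511i) + 3·(6.4721-1.1756i) = 8.4721+1.1754i
Z[3] = 2·(-5.4721-2.3511i) + 3·(6.4721+1.1756i) = 8.4721-1.1754i
Z[4] = 2·(3.4721-3.8042i) + 3·(-2.4721+1.9021i) = -0.4721-1.9021i

DFT(2x + 3y) = 2·X + 3·Y = [-6, -0.4721+1.9021i, 8.4721+1.1754i, 8.4721-1.1754i, -0.4721-1.9021i]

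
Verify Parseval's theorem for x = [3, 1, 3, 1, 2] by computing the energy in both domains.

Time domain:
Σ|x[n]|² = |3|² + |1|² + |3|² + |1|² + |2|² = 24.0000

Frequency domain:
(1/5)Σ|X[k]|² = (1/5)(|10|² + |0.6910-0.2245i|² + |1.8090+2.4899i|² + |1.8090-2.4899i|² + |0.6910+0.2245i|²) = (1/5)·120.0000 = 24.0000

Both sides agree, confirming Parseval's theorem.

Σ|x[n]|² = (1/N)Σ|X[k]|² = 24.0000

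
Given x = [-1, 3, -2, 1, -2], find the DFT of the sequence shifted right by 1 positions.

Time shift by 1: X_shifted[k] = ω_5^(1k) · X[k]
Shifted x = [-2, -1, 3, -2, 1]

DFT(x[n-1]) = [-1, -2.8090-1.0368i, -1.6910+5.9309i, -1.6910-5.9309i, -2.8090+1.0368i]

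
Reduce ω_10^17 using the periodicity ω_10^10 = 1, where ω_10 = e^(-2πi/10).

Since ω_10^10 = 1, powers reduce modulo 10.
17 mod 10 = 7
So ω_10^17 = ω_10^7 = e^(-2πi·7/10)

ω_10^17 = ω_10^7 = -0.3090+0.9511i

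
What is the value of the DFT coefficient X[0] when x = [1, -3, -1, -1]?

X[0] = Σ(n=0 to 3) x[n] · ω_4^0 = Σ x[n]
= (1) + (-3) + (-1) + (-1)

X[0] = -4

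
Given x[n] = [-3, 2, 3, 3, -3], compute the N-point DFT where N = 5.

X[k] = Σ(n=0 to 4) x[n] · ω_5^(nk)
where ω_5 = e^(-2πi/5)

Computing each X[k]:
X[0] = 2
X[1] = -8.1631-4.7553i
X[2] = -0.3369-2.9389i
X[3] = -0.3369+2.9389i
X[4] = -8.1631+4.7553i

X = [2, -8.1631-4.7553i, -0.3369-2.9389i, -0.3369+2.9389i, -8.1631+4.7553i]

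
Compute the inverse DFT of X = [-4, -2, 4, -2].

x[n] = (1/4) Σ(k=0 to 3) X[k] · e^(2πikn/4)

Computing each x[n]:
x[0] = -1
x[1] = -2
x[2] = 1
x[3] = -2

x = [-1, -2, 1, -2]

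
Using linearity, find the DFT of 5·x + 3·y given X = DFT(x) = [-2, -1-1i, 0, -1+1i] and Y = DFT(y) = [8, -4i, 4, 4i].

By linearity: DFT(5x + 3y) = 5·DFT(x) + 3·DFT(y)
= 5·[-2, -1-1i, 0, -1+1i] + 3·[8, -4i, 4, 4i]

Computing element-wise:
Z[0] = 5·(-2) + 3·(8) = 14
Z[1] = 5·(-1-1i) + 3·(-4i) = -5-17i
Z[2] = 5·(0) + 3·(4) = 12
Z[3] = 5·(-1+1i) + 3·(4i) = -5+17i

DFT(5x + 3y) = 5·X + 3·Y = [14, -5-17i, 12, -5+17i]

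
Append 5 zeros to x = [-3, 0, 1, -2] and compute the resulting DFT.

Original 4-point DFT: [-4, -4-2i, 0, -4+2i]
Zero-padded 9-point DFT provides frequency interpolation.

DFT_9([x, 0, ...]) = [-4, -1.8264+0.7472i, -2.9397-2.0741i, -5.5000+0.8660i, -1.2340+2.3748i, -1.2340-2.3748i, -5.5000-0.8660i, -2.9397+2.0741i, -1.8264-0.7472i]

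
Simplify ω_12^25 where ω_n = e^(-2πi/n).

Since ω_12^12 = 1, powers reduce modulo 12.
25 mod 12 = 1
So ω_12^25 = ω_12^1 = e^(-2πi·1/12)

ω_12^25 = ω_12^1 = 0.8660-0.5000i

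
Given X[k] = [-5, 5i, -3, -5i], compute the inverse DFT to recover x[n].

x[n] = (1/4) Σ(k=0 to 3) X[k] · e^(2πikn/4)

Computing each x[n]:
x[0] = -2
x[1] = -3
x[2] = -2
x[3] = 2

x = [-2, -3, -2, 2]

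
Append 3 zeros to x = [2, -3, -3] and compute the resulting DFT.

Original 3-point DFT: [-4, 5, 5]
Zero-padded 6-point DFT provides frequency interpolation.

DFT_6([x, 0, ...]) = [-4, 2.0000+5.1962i, 5, 2, 5, 2.0000-5.1962i]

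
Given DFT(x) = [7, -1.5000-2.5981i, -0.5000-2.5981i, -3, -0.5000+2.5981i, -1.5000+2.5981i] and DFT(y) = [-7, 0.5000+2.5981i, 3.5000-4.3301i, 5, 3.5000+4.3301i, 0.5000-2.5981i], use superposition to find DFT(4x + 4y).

By linearity: DFT(4x + 4y) = 4·DFT(x) + 4·DFT(y)
= 4·[7, -1.5000-2.5981i, -0.5000-2.5981i, -3, -0.5000+2.5981i, -1.5000+2.5981i] + 4·[-7, 0.5000+2.5981i, 3.5000-4.3301i, 5, 3.5000+4.3301i, 0.5000-2.5981i]

Computing element-wise:
Z[0] = 4·(7) + 4·(-7) = 0
Z[1] = 4·(-1.5000-2.5981i) + 4·(0.5000+2.5981i) = -4
Z[2] = 4·(-0.5000-2.5981i) + 4·(3.5000-4.3301i) = 12.0000-27.7128i
Z[3] = 4·(-3) + 4·(5) = 8
Z[4] = 4·(-0.5000+2.5981i) + 4·(3.5000+4.3301i) = 12.0000+27.7128i
Z[5] = 4·(-1.5000+2.5981i) + 4·(0.5000-2.5981i) = -4

DFT(4x + 4y) = 4·X + 4·Y = [0, -4, 12.0000-27.7128i, 8, 12.0000+27.7128i, -4]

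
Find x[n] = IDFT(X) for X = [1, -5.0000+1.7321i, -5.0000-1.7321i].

x[n] = (1/3) Σ(k=0 to 2) X[k] · e^(2πikn/3)

Computing each x[n]:
x[0] = -3
x[1] = 1
x[2] = 3

x = [-3, 1, 3]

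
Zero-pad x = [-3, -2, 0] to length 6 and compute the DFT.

Original 3-point DFT: [-5, -2.0000+1.7321i, -2.0000-1.7321i]
Zero-padded 6-point DFT provides frequency interpolation.

DFT_6([x, 0, ...]) = [-5, -4.0000+1.7321i, -2.0000+1.7321i, -1, -2.0000-1.7321i, -4.0000-1.7321i]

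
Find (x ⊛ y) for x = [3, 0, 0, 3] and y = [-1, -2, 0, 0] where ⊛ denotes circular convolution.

(x ⊛ y)[n] = Σ(m=0 to 3) x[m] · y[(n-m) mod 4]

Computing each output sample:
(x ⊛ y)[0] = -9
(x ⊛ y)[1] = -6
(x ⊛ y)[2] = 0
(x ⊛ y)[3] = -3

x ⊛ y = [-9, -6, 0, -3]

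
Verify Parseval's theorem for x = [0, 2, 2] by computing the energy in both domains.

Time domain:
Σ|x[n]|² = |0|² + |2|² + |2|² = 8.0000

Frequency domain:
(1/3)Σ|X[k]|² = (1/3)(|4|² + |-2|² + |-2|²) = (1/3)·24.0000 = 8.0000

Both sides agree, confirming Parseval's theorem.

Σ|x[n]|² = (1/N)Σ|X[k]|² = 8.0000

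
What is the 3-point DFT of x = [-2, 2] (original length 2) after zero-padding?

Original 2-point DFT: [0, -4]
Zero-padded 3-point DFT provides frequency interpolation.

DFT_3([x, 0, ...]) = [0, -3.0000-1.7321i, -3.0000+1.7321i]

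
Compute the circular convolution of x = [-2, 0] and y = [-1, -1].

(x ⊛ y)[n] = Σ(m=0 to 1) x[m] · y[(n-m) mod 2]

Computing each output sample:
(x ⊛ y)[0] = 2
(x ⊛ y)[1] = 2

x ⊛ y = [2, 2]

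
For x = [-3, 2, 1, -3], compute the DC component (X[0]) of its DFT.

X[0] = Σ(n=0 to 3) x[n] · ω_4^0 = Σ x[n]
= (-3) + (2) + (1) + (-3)

X[0] = -3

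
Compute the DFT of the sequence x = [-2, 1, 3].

X[k] = Σ(n=0 to 2) x[n] · ω_3^(nk)
where ω_3 = e^(-2πi/3)

Computing each X[k]:
X[0] = 2
X[1] = -4.0000+1.7321i
X[2] = -4.0000-1.7321i

X = [2, -4.0000+1.7321i, -4.0000-1.7321i]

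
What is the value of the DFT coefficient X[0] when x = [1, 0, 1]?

X[0] = Σ(n=0 to 2) x[n] · ω_3^0 = Σ x[n]
= (1) + (0) + (1)

X[0] = 2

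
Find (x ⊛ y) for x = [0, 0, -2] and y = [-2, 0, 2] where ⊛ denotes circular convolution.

(x ⊛ y)[n] = Σ(m=0 to 2) x[m] · y[(n-m) mod 3]

Computing each output sample:
(x ⊛ y)[0] = 0
(x ⊛ y)[1] = -4
(x ⊛ y)[2] = 4

x ⊛ y = [0, -4, 4]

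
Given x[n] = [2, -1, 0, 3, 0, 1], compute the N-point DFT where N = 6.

X[k] = Σ(n=0 to 5) x[n] · ω_6^(nk)
where ω_6 = e^(-2πi/6)

Computing each X[k]:
X[0] = 5
X[1] = -1.0000+1.7321i
X[2] = 5.0000+1.7321i
X[3] = -1
X[4] = 5.0000-1.7321i
X[5] = -1.0000-1.7321i

X = [5, -1.0000+1.7321i, 5.0000+1.7321i, -1, 5.0000-1.7321i, -1.0000-1.7321i]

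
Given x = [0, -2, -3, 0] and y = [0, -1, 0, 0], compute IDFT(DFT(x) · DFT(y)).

(x ⊛ y)[n] = Σ(m=0 to 3) x[m] · y[(n-m) mod 4]

Computing each output sample:
(x ⊛ y)[0] = 0
(x ⊛ y)[1] = 0
(x ⊛ y)[2] = 2
(x ⊛ y)[3] = 3

x ⊛ y = [0, 0, 2, 3]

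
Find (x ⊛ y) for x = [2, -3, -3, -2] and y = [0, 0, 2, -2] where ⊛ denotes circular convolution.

(x ⊛ y)[n] = Σ(m=0 to 3) x[m] · y[(n-m) mod 4]

Computing each output sample:
(x ⊛ y)[0] = 0
(x ⊛ y)[1] = 2
(x ⊛ y)[2] = 8
(x ⊛ y)[3] = -10

x ⊛ y = [0, 2, 8, -10]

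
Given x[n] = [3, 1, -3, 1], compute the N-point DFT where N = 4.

X[k] = Σ(n=0 to 3) x[n] · ω_4^(nk)
where ω_4 = e^(-2πi/4)

Computing each X[k]:
X[0] = 2
X[1] = 6
X[2] = -2
X[3] = 6

X = [2, 6, -2, 6]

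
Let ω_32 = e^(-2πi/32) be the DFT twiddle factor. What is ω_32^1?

ω_32^1 = e^(-2πi·1/32)
= cos(-2π·1/32) + i·sin(-2π·1/32)
= cos(-2π/32) + i·sin(-2π/32)

ω_32^1 = cos(-2π/32) + i·sin(-2π/32) = 0.9808-0.1951i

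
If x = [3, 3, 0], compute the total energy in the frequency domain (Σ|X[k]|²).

Parseval: Σ|x[n]|² = (1/N)Σ|X[k]|², so Σ|X[k]|² = N·Σ|x[n]|² = 3·18.0000

Σ|X[k]|² = N·Σ|x[n]|² = 3·18.0000 = 54.0000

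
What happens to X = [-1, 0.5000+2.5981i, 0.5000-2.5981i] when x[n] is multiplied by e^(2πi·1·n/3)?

Modulation property: DFT(ω_3^(-1n)·x[n]) = X[(k-1) mod 3], so circularly shift X by 1 positions.

X[k-1] = [0.5000-2.5981i, -1, 0.5000+2.5981i]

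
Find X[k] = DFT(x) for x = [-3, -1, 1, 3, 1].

X[k] = Σ(n=0 to 4) x[n] · ω_5^(nk)
where ω_5 = e^(-2πi/5)

Computing each X[k]:
X[0] = 1
X[1] = -6.2361+3.0777i
X[2] = -1.7639-0.7265i
X[3] = -1.7639+0.7265i
X[4] = -6.2361-3.0777i

X = [1, -6.2361+3.0777i, -1.7639-0.7265i, -1.7639+0.7265i, -6.2361-3.0777i]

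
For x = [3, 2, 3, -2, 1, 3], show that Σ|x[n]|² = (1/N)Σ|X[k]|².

Time domain:
Σ|x[n]|² = |3|² + |2|² + |3|² + |-2|² + |1|² + |3|² = 36.0000

Frequency domain:
(1/6)Σ|X[k]|² = (1/6)(|10|² + |5.5000-0.8660i|² + |-3.5000+2.5981i|² + |4|² + |-3.5000-2.5981i|² + |5.5000+0.8660i|²) = (1/6)·216.0000 = 36.0000

Both sides agree, confirming Parseval's theorem.

Σ|x[n]|² = (1/N)Σ|X[k]|² = 36.0000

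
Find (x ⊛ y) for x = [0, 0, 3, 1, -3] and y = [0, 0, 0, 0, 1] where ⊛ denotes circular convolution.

(x ⊛ y)[n] = Σ(m=0 to 4) x[m] · y[(n-m) mod 5]

Computing each output sample:
(x ⊛ y)[0] = 0
(x ⊛ y)[1] = 3
(x ⊛ y)[2] = 1
(x ⊛ y)[3] = -3
(x ⊛ y)[4] = 0

x ⊛ y = [0, 3, 1, -3, 0]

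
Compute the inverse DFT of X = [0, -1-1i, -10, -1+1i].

x[n] = (1/4) Σ(k=0 to 3) X[k] · e^(2πikn/4)

Computing each x[n]:
x[0] = -3
x[1] = 3
x[2] = -2
x[3] = 2

x = [-3, 3, -2, 2]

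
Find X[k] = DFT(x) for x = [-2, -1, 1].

X[k] = Σ(n=0 to 2) x[n] · ω_3^(nk)
where ω_3 = e^(-2πi/3)

Computing each X[k]:
X[0] = -2
X[1] = -2.0000+1.7321i
X[2] = -2.0000-1.7321i

X = [-2, -2.0000+1.7321i, -2.0000-1.7321i]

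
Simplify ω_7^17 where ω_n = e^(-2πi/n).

Since ω_7^7 = 1, powers reduce modulo 7.
17 mod 7 = 3
So ω_7^17 = ω_7^3 = e^(-2πi·3/7)

ω_7^17 = ω_7^3 = -0.9010-0.4339i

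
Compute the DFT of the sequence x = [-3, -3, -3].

X[k] = Σ(n=0 to 2) x[n] · ω_3^(nk)
where ω_3 = e^(-2πi/3)

Computing each X[k]:
X[0] = -9
X[1] = 0
X[2] = 0

X = [-9, 0, 0]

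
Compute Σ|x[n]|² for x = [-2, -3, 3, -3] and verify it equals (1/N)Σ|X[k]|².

Time domain:
Σ|x[n]|² = |-2|² + |-3|² + |3|² + |-3|² = 31.0000

Frequency domain:
(1/4)Σ|X[k]|² = (1/4)(|-5|² + |-5|² + |7|² + |-5|²) = (1/4)·124.0000 = 31.0000

Both sides agree, confirming Parseval's theorem.

Σ|x[n]|² = (1/N)Σ|X[k]|² = 31.0000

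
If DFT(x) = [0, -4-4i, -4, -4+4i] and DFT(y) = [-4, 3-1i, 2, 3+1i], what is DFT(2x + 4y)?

By linearity: DFT(2x + 4y) = 2·DFT(x) + 4·DFT(y)
= 2·[0, -4-4i, -4, -4+4i] + 4·[-4, 3-1i, 2, 3+1i]

Computing element-wise:
Z[0] = 2·(0) + 4·(-4) = -16
Z[1] = 2·(-4-4i) + 4·(3-1i) = 4-12i
Z[2] = 2·(-4) + 4·(2) = 0
Z[3] = 2·(-4+4i) + 4·(3+1i) = 4+12i

DFT(2x + 4y) = 2·X + 4·Y = [-16, 4-12i, 0, 4+12i]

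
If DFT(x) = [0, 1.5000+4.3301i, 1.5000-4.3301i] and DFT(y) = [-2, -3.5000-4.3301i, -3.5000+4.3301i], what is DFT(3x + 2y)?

By linearity: DFT(3x + 2y) = 3·DFT(x) + 2·DFT(y)
= 3·[0, 1.5000+4.3301i, 1.5000-4.3301i] + 2·[-2, -3.5000-4.3301i, -3.5000+4.3301i]

Computing element-wise:
Z[0] = 3·(0) + 2·(-2) = -4
Z[1] = 3·(1.5000+4.3301i) + 2·(-3.5000-4.3301i) = -2.5000+4.3301i
Z[2] = 3·(1.5000-4.3301i) + 2·(-3.5000+4.3301i) = -2.5000-4.3301i

DFT(3x + 2y) = 3·X + 2·Y = [-4, -2.5000+4.3301i, -2.5000-4.3301i]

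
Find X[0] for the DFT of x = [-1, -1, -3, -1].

X[0] = Σ(n=0 to 3) x[n] · ω_4^0 = Σ x[n]
= (-1) + (-1) + (-3) + (-1)

X[0] = -6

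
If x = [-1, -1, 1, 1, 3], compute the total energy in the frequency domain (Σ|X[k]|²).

Parseval: Σ|x[n]|² = (1/N)Σ|X[k]|², so Σ|X[k]|² = N·Σ|x[n]|² = 5·13.0000

Σ|X[k]|² = N·Σ|x[n]|² = 5·13.0000 = 65.0000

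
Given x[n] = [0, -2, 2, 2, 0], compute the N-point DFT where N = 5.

X[k] = Σ(n=0 to 4) x[n] · ω_5^(nk)
where ω_5 = e^(-2πi/5)

Computing each X[k]:
X[0] = 2
X[1] = -3.8541+1.9021i
X[2] = 2.8541+1.1756i
X[3] = 2.8541-1.1756i
X[4] = -3.8541-1.9021i

X = [2, -3.8541+1.9021i, 2.8541+1.1756i, 2.8541-1.1756i, -3.8541-1.9021i]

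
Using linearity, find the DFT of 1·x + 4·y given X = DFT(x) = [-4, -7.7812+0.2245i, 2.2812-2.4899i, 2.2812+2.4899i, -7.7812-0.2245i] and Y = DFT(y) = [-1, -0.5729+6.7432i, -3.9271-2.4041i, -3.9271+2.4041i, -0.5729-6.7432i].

By linearity: DFT(1x + 4y) = 1·DFT(x) + 4·DFT(y)
= 1·[-4, -7.7812+0.2245i, 2.2812-2.4899i, 2.2812+2.4899i, -7.7812-0.2245i] + 4·[-1, -0.5729+6.7432i, -3.9271-2.4041i, -3.9271+2.4041i, -0.5729-6.7432i]

Computing element-wise:
Z[0] = 1·(-4) + 4·(-1) = -8
Z[1] = 1·(-7.7812+0.2245i) + 4·(-0.5729+6.7432i) = -10.0728+27.1973i
Z[2] = 1·(2.2812-2.4899i) + 4·(-3.9271-2.4041i) = -13.4272-12.1063i
Z[3] = 1·(2.2812+2.4899i) + 4·(-3.9271+2.4041i) = -13.4272+12.1063i
Z[4] = 1·(-7.7812-0.2245i) + 4·(-0.5729-6.7432i) = -10.0728-27.1973i

DFT(1x + 4y) = 1·X + 4·Y = [-8, -10.0728+27.1973i, -13.4272-12.1063i, -13.4272+12.1063i, -10.0728-27.1973i]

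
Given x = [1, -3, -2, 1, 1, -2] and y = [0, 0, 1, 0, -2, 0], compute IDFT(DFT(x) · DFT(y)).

(x ⊛ y)[n] = Σ(m=0 to 5) x[m] · y[(n-m) mod 6]

Computing each output sample:
(x ⊛ y)[0] = 5
(x ⊛ y)[1] = -4
(x ⊛ y)[2] = -1
(x ⊛ y)[3] = 1
(x ⊛ y)[4] = -4
(x ⊛ y)[5] = 7

x ⊛ y = [5, -4, -1, 1, -4, 7]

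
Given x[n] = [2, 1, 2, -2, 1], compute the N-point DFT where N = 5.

X[k] = Σ(n=0 to 4) x[n] · ω_5^(nk)
where ω_5 = e^(-2πi/5)

Computing each X[k]:
X[0] = 4
X[1] = 2.6180-2.3511i
X[2] = 0.3820+3.8042i
X[3] = 0.3820-3.8042i
X[4] = 2.6180+2.3511i

X = [4, 2.6180-2.3511i, 0.3820+3.8042i, 0.3820-3.8042i, 2.6180+2.3511i]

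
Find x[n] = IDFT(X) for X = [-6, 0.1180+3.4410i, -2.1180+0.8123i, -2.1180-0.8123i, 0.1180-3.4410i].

x[n] = (1/5) Σ(k=0 to 4) X[k] · e^(2πikn/5)

Computing each x[n]:
x[0] = -2
x[1] = -2
x[2] = -2
x[3] = -1
x[4] = 1

x = [-2, -2, -2, -1, 1]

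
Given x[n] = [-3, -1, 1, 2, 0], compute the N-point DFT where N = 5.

X[k] = Σ(n=0 to 4) x[n] · ω_5^(nk)
where ω_5 = e^(-2πi/5)

Computing each X[k]:
X[0] = -1
X[1] = -5.7361+1.5388i
X[2] = -1.2639-0.3633i
X[3] = -1.2639+0.3633i
X[4] = -5.7361-1.5388i

X = [-1, -5.7361+1.5388i, -1.2639-0.3633i, -1.2639+0.3633i, -5.7361-1.5388i]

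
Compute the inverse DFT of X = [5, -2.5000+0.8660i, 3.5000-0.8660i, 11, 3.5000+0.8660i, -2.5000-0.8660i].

x[n] = (1/6) Σ(k=0 to 5) X[k] · e^(2πikn/6)

Computing each x[n]:
x[0] = 3
x[1] = -2
x[2] = 2
x[3] = 1
x[4] = 3
x[5] = -2

x = [3, -2, 2, 1, 3, -2]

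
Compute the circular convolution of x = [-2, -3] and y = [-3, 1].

(x ⊛ y)[n] = Σ(m=0 to 1) x[m] · y[(n-m) mod 2]

Computing each output sample:
(x ⊛ y)[0] = 3
(x ⊛ y)[1] = 7

x ⊛ y = [3, 7]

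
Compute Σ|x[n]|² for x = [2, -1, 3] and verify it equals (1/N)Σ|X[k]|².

Time domain:
Σ|x[n]|² = |2|² + |-1|² + |3|² = 14.0000

Frequency domain:
(1/3)Σ|X[k]|² = (1/3)(|4|² + |1.0000+3.4641i|² + |1.0000-3.4641i|²) = (1/3)·42.0000 = 14.0000

Both sides agree, confirming Parseval's theorem.

Σ|x[n]|² = (1/N)Σ|X[k]|² = 14.0000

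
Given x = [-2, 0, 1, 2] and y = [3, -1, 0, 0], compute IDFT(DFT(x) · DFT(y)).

(x ⊛ y)[n] = Σ(m=0 to 3) x[m] · y[(n-m) mod 4]

Computing each output sample:
(x ⊛ y)[0] = -8
(x ⊛ y)[1] = 2
(x ⊛ y)[2] = 3
(x ⊛ y)[3] = 5

x ⊛ y = [-8, 2, 3, 5]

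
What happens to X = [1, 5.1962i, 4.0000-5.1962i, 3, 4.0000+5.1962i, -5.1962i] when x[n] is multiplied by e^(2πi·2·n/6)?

Modulation property: DFT(ω_6^(-2n)·x[n]) = X[(k-2) mod 6], so circularly shift X by 2 positions.

X[k-2] = [4.0000+5.1962i, -5.1962i, 1, 5.1962i, 4.0000-5.1962i, 3]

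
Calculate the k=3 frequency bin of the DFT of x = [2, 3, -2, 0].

X[3] = Σ(n=0 to 3) x[n] · ω_4^(3n) where ω_4 = e^(-2πi/4)
= (2)·ω_4^0 + (3)·ω_4^3 + (-2)·ω_4^6 + (0)·ω_4^9

X[3] = 4+3i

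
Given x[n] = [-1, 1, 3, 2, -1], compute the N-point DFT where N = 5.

X[k] = Σ(n=0 to 4) x[n] · ω_5^(nk)
where ω_5 = e^(-2πi/5)

Computing each X[k]:
X[0] = 4
X[1] = -5.0451-2.4899i
X[2] = 0.5451-0.2245i
X[3] = 0.5451+0.2245i
X[4] = -5.0451+2.4899i

X = [4, -5.0451-2.4899i, 0.5451-0.2245i, 0.5451+0.2245i, -5.0451+2.4899i]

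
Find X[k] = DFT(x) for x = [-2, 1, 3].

X[k] = Σ(n=0 to 2) x[n] · ω_3^(nk)
where ω_3 = e^(-2πi/3)

Computing each X[k]:
X[0] = 2
X[1] = -4.0000+1.7321i
X[2] = -4.0000-1.7321i

X = [2, -4.0000+1.7321i, -4.0000-1.7321i]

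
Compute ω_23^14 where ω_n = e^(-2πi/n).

ω_23^14 = e^(-2πi·14/23)
= cos(-2π·14/23) + i·sin(-2π·14/23)
= cos(-28π/23) + i·sin(-28π/23)

ω_23^14 = cos(-28π/23) + i·sin(-28π/23) = -0.7757+0.6311i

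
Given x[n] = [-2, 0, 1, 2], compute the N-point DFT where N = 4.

X[k] = Σ(n=0 to 3) x[n] · ω_4^(nk)
where ω_4 = e^(-2πi/4)

Computing each X[k]:
X[0] = 1
X[1] = -3+2i
X[2] = -3
X[3] = -3-2i

X = [1, -3+2i, -3, -3-2i]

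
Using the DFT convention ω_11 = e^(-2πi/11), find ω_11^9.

ω_11^9 = e^(-2πi·9/11)
= cos(-2π·9/11) + i·sin(-2π·9/11)
= cos(-18π/11) + i·sin(-18π/11)

ω_11^9 = cos(-18π/11) + i·sin(-18π/11) = 0.4154+0.9096i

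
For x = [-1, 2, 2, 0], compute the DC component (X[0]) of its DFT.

X[0] = Σ(n=0 to 3) x[n] · ω_4^0 = Σ x[n]
= (-1) + (2) + (2) + (0)

X[0] = 3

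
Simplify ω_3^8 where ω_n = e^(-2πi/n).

Since ω_3^3 = 1, powers reduce modulo 3.
8 mod 3 = 2
So ω_3^8 = ω_3^2 = e^(-2πi·2/3)

ω_3^8 = ω_3^2 = -0.5000+0.8660i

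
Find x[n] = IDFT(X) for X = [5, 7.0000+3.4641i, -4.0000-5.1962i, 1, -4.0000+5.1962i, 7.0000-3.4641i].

x[n] = (1/6) Σ(k=0 to 5) X[k] · e^(2πikn/6)

Computing each x[n]:
x[0] = 2
x[1] = 3
x[2] = -2
x[3] = -3
x[4] = 3
x[5] = 2

x = [2, 3, -2, -3, 3, 2]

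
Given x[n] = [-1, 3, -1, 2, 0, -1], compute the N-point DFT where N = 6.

X[k] = Σ(n=0 to 5) x[n] · ω_6^(nk)
where ω_6 = e^(-2πi/6)

Computing each X[k]:
X[0] = 2
X[1] = -1.5000-2.5981i
X[2] = 0.5000-4.3301i
X[3] = -6
X[4] = 0.5000+4.3301i
X[5] = -1.5000+2.5981i

X = [2, -1.5000-2.5981i, 0.5000-4.3301i, -6, 0.5000+4.3301i, -1.5000+2.5981i]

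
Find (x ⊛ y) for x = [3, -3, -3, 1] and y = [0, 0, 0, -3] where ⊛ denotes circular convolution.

(x ⊛ y)[n] = Σ(m=0 to 3) x[m] · y[(n-m) mod 4]

Computing each output sample:
(x ⊛ y)[0] = 9
(x ⊛ y)[1] = 9
(x ⊛ y)[2] = -3
(x ⊛ y)[3] = -9

x ⊛ y = [9, 9, -3, -9]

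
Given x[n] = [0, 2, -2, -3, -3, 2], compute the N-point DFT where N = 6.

X[k] = Σ(n=0 to 5) x[n] · ω_6^(nk)
where ω_6 = e^(-2πi/6)

Computing each X[k]:
X[0] = -4
X[1] = 7.5000-0.8660i
X[2] = -2.5000+0.8660i
X[3] = -6
X[4] = -2.5000-0.8660i
X[5] = 7.5000+0.8660i

X = [-4, 7.5000-0.8660i, -2.5000+0.8660i, -6, -2.5000-0.8660i, 7.5000+0.8660i]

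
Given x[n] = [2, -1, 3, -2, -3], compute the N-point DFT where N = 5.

X[k] = Σ(n=0 to 4) x[n] · ω_5^(nk)
where ω_5 = e^(-2πi/5)

Computing each X[k]:
X[0] = -1
X[1] = -0.0451-4.8410i
X[2] = 5.5451+3.5797i
X[3] = 5.5451-3.5797i
X[4] = -0.0451+4.8410i

X = [-1, -0.0451-4.8410i, 5.5451+3.5797i, 5.5451-3.5797i, -0.0451+4.8410i]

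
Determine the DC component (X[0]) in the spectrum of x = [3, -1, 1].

X[0] = Σ(n=0 to 2) x[n] · ω_3^0 = Σ x[n]
= (3) + (-1) + (1)

X[0] = 3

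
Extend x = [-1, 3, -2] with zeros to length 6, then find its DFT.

Original 3-point DFT: [0, -1.5000-4.3301i, -1.5000+4.3301i]
Zero-padded 6-point DFT provides frequency interpolation.

DFT_6([x, 0, ...]) = [0, 1.5000-0.8660i, -1.5000-4.3301i, -6, -1.5000+4.3301i, 1.5000+0.8660i]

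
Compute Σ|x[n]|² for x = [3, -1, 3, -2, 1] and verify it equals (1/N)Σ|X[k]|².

Time domain:
Σ|x[n]|² = |3|² + |-1|² + |3|² + |-2|² + |1|² = 24.0000

Frequency domain:
(1/5)Σ|X[k]|² = (1/5)(|4|² + |2.1910-1.0368i|² + |3.3090+5.9309i|² + |3.3090-5.9309i|² + |2.1910+1.0368i|²) = (1/5)·120.0000 = 24.0000

Both sides agree, confirming Parseval's theorem.

Σ|x[n]|² = (1/N)Σ|X[k]|² = 24.0000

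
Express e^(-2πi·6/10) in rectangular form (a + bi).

ω_10^6 = e^(-2πi·6/10)
= cos(-2π·6/10) + i·sin(-2π·6/10)
= cos(-12π/10) + i·sin(-12π/10)

ω_10^6 = cos(-12π/10) + i·sin(-12π/10) = -0.8090+0.5878i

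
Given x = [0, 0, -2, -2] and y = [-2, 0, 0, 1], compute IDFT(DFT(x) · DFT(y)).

(x ⊛ y)[n] = Σ(m=0 to 3) x[m] · y[(n-m) mod 4]

Computing each output sample:
(x ⊛ y)[0] = 0
(x ⊛ y)[1] = -2
(x ⊛ y)[2] = 2
(x ⊛ y)[3] = 4

x ⊛ y = [0, -2, 2, 4]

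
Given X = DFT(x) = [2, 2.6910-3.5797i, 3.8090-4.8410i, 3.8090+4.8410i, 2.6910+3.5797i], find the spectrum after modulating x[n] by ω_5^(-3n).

Modulation property: DFT(ω_5^(-3n)·x[n]) = X[(k-3) mod 5], so circularly shift X by 3 positions.

X[k-3] = [3.8090-4.8410i, 3.8090+4.8410i, 2.6910+3.5797i, 2, 2.6910-3.5797i]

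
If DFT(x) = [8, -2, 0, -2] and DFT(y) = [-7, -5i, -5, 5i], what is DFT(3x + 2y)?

By linearity: DFT(3x + 2y) = 3·DFT(x) + 2·DFT(y)
= 3·[8, -2, 0, -2] + 2·[-7, -5i, -5, 5i]

Computing element-wise:
Z[0] = 3·(8) + 2·(-7) = 10
Z[1] = 3·(-2) + 2·(-5i) = -6-10i
Z[2] = 3·(0) + 2·(-5) = -10
Z[3] = 3·(-2) + 2·(5i) = -6+10i

DFT(3x + 2y) = 3·X + 2·Y = [10, -6-10i, -10, -6+10i]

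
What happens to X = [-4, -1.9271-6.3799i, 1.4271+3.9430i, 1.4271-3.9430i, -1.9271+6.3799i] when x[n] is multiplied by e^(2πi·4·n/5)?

Modulation property: DFT(ω_5^(-4n)·x[n]) = X[(k-4) mod 5], so circularly shift X by 4 positions.

X[k-4] = [-1.9271-6.3799i, 1.4271+3.9430i, 1.4271-3.9430i, -1.9271+6.3799i, -4]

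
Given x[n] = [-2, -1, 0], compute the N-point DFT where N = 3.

X[k] = Σ(n=0 to 2) x[n] · ω_3^(nk)
where ω_3 = e^(-2πi/3)

Computing each X[k]:
X[0] = -3
X[1] = -1.5000+0.8660i
X[2] = -1.5000-0.8660i

X = [-3, -1.5000+0.8660i, -1.5000-0.8660i]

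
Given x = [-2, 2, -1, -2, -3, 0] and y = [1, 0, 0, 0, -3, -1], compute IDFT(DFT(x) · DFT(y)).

(x ⊛ y)[n] = Σ(m=0 to 5) x[m] · y[(n-m) mod 6]

Computing each output sample:
(x ⊛ y)[0] = -1
(x ⊛ y)[1] = 9
(x ⊛ y)[2] = 10
(x ⊛ y)[3] = 1
(x ⊛ y)[4] = 3
(x ⊛ y)[5] = -4

x ⊛ y = [-1, 9, 10, 1, 3, -4]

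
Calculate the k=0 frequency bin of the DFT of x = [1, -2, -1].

X[0] = Σ(n=0 to 2) x[n] · ω_3^0 = Σ x[n]
= (1) + (-2) + (-1)

X[0] = -2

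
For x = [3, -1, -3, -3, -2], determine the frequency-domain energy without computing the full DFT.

Parseval: Σ|x[n]|² = (1/N)Σ|X[k]|², so Σ|X[k]|² = N·Σ|x[n]|² = 5·32.0000

Σ|X[k]|² = N·Σ|x[n]|² = 5·32.0000 = 160.0000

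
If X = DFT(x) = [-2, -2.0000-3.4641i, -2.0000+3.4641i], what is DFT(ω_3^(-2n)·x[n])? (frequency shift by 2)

Modulation property: DFT(ω_3^(-2n)·x[n]) = X[(k-2) mod 3], so circularly shift X by 2 positions.

X[k-2] = [-2.0000-3.4641i, -2.0000+3.4641i, -2]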